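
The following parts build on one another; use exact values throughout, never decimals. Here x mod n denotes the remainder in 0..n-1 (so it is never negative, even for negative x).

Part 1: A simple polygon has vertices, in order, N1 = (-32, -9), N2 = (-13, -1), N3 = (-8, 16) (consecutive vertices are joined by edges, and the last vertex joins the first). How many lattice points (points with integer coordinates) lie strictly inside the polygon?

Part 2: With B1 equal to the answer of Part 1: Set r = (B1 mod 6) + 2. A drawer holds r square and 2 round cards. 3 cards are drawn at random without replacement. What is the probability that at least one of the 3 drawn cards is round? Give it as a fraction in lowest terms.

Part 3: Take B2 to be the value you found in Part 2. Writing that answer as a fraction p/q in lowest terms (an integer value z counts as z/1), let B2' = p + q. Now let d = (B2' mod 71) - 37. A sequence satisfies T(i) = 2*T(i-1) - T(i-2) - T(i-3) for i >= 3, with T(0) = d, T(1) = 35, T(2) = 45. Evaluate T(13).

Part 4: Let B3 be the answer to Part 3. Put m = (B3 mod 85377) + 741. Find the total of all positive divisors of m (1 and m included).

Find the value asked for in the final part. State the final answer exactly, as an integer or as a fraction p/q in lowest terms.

Part 1: cross terms: (-32*-1 - -13*-9)=-85, (-13*16 - -8*-1)=-216, (-8*-9 - -32*16)=584; twice the area = |283| = 283; area = 283/2; boundary points = 1 + 1 + 1 = 3; strictly interior points = area - boundary/2 + 1 = 141; answer 141
Part 2: B1 = 141; r = 5; total draws C(7,3) = 35; complement C(5,3) = 10; favorable 35 - 10 = 25; P = 5/7; answer 5/7
Part 3: B2 = 5/7; threaded value p + q = 12; d = -25; T(3) = 2*(45) - 1*(35) - 1*(-25) = 80; iterating: T(3)=80, T(4)=80, T(5)=35, T(6)=-90, T(7)=-295, T(8)=-535, T(9)=-685, T(10)=-540, T(11)=140, T(12)=1505, T(13)=3410; answer 3410
Part 4: B3 = 3410; m = 4151; 4151 = 7 * 593; sigma = (1 + 7) * (1 + 593) = 8 * 594 = 4752; answer 4752

4752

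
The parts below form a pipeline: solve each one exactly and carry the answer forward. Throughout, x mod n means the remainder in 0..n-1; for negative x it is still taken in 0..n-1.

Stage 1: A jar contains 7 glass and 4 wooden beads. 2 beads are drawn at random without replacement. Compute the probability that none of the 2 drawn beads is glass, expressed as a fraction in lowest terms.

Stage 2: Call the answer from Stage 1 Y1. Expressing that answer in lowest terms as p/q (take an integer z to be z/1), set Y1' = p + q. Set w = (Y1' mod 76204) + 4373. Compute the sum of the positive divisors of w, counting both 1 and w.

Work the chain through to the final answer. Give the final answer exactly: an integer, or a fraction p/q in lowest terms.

Stage 1: total draws C(11,2) = 55; favorable C(4,2) = 6; P = 6/55; answer 6/55
Stage 2: Y1 = 6/55; threaded value p + q = 61; w = 4434; 4434 = 2 * 3 * 739; sigma = (1 + 2) * (1 + 3) * (1 + 739) = 3 * 4 * 740 = 8880; answer 8880

8880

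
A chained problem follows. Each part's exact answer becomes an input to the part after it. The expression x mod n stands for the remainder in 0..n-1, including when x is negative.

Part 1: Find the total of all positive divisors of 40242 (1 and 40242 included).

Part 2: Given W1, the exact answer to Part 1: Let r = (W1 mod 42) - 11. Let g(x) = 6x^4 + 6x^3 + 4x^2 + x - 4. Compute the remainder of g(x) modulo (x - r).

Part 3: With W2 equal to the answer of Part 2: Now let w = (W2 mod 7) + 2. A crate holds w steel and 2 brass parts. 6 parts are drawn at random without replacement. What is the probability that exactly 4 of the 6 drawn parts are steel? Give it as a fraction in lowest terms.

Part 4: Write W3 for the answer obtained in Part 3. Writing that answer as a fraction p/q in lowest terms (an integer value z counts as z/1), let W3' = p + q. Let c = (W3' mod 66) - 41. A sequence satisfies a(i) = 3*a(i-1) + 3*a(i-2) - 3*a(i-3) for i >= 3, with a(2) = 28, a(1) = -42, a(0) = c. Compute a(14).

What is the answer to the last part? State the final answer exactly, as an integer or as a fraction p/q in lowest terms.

116159670

Part 1: 40242 = 2 * 3 * 19 * 353; sigma = (1 + 2) * (1 + 3) * (1 + 19) * (1 + 353) = 3 * 4 * 20 * 354 = 84960; answer 84960
Part 2: W1 = 84960; r = 25; remainder = value at the root: 6*(25)^4 + 6*(25)^3 + 4*(25)^2 + 1*(25)^1 - 4 = (2343750) + (93750) + (2500) + (25) + (-4) = 2440021; answer 2440021
Part 3: W2 = 2440021; w = 5; total draws C(7,6) = 7; favorable C(5,4)*C(2,2) = 5; P = 5/7; answer 5/7
Part 4: W3 = 5/7; threaded value p + q = 12; c = -29; a(3) = 3*(28) + 3*(-42) - 3*(-29) = 45; iterating: a(3)=45, a(4)=345, a(5)=1086, a(6)=4158, a(7)=14697, a(8)=53307, a(9)=191538, a(10)=690444, a(11)=2486025, a(12)=8954793, a(13)=32251122, a(14)=116159670; answer 116159670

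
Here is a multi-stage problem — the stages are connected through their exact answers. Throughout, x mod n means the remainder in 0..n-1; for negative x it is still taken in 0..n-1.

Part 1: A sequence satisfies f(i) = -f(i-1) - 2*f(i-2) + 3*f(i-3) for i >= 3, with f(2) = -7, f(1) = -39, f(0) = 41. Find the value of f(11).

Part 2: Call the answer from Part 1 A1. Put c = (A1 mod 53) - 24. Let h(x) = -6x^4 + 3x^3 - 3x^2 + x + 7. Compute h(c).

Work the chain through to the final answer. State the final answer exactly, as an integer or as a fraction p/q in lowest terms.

-1196006

Part 1: f(3) = -1*(-7) - 2*(-39) + 3*(41) = 208; iterating: f(3)=208, f(4)=-311, f(5)=-126, f(6)=1372, f(7)=-2053, f(8)=-1069, f(9)=9291, f(10)=-13312, f(11)=-8477; answer -8477
Part 2: A1 = -8477; c = -21; -6*(-21)^4 + 3*(-21)^3 - 3*(-21)^2 + 1*(-21)^1 + 7 = (-1166886) + (-27783) + (-1323) + (-21) + (7) = -1196006; answer -1196006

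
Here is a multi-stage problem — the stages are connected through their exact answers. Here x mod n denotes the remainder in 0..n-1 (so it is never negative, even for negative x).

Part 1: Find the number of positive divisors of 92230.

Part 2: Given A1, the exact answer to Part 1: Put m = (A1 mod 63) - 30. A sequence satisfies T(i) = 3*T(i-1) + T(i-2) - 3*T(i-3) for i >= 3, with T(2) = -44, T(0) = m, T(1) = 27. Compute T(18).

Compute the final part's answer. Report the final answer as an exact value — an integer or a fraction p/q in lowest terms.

-1452826844

Part 1: 92230 = 2 * 5 * 23 * 401; number of divisors = (1+1) * (1+1) * (1+1) * (1+1) = 16; answer 16
Part 2: A1 = 16; m = -14; T(3) = 3*(-44) + 1*(27) - 3*(-14) = -63; iterating: T(3)=-63, T(4)=-314, T(5)=-873, T(6)=-2744, T(7)=-8163, T(8)=-24614, T(9)=-73773, T(10)=-221444, T(11)=-664263, T(12)=-1992914, T(13)=-5978673, T(14)=-17936144, T(15)=-53808363, T(16)=-161425214, T(17)=-484275573, T(18)=-1452826844; answer -1452826844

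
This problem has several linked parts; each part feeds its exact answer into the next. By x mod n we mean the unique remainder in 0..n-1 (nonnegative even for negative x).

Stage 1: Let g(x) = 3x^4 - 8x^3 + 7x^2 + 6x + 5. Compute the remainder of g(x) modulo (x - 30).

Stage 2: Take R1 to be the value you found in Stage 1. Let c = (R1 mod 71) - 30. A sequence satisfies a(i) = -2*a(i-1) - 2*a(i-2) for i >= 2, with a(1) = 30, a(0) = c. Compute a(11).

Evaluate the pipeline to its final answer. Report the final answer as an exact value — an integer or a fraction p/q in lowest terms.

Stage 1: remainder = value at the root: 3*(30)^4 - 8*(30)^3 + 7*(30)^2 + 6*(30)^1 + 5 = (2430000) + (-216000) + (6300) + (180) + (5) = 2220485; answer 2220485
Stage 2: R1 = 2220485; c = 1; a(2) = -2*(30) - 2*(1) = -62; iterating: a(2)=-62, a(3)=64, a(4)=-4, a(5)=-120, a(6)=248, a(7)=-256, a(8)=16, a(9)=480, a(10)=-992, a(11)=1024; answer 1024

1024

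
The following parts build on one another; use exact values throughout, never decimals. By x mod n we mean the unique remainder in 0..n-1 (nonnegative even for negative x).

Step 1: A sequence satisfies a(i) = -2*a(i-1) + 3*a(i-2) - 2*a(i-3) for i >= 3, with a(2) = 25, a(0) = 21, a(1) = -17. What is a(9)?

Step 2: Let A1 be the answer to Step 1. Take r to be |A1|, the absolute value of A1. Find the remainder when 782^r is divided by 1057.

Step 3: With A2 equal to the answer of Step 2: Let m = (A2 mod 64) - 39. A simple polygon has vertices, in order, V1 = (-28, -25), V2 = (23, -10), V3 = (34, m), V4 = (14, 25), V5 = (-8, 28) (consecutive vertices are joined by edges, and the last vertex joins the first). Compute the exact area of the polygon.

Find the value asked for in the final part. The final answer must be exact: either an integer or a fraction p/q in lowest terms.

1815

Step 1: a(3) = -2*(25) + 3*(-17) - 2*(21) = -143; iterating: a(3)=-143, a(4)=395, a(5)=-1269, a(6)=4009, a(7)=-12615, a(8)=39795, a(9)=-125453; answer -125453
Step 2: A1 = -125453; r = 125453; squarings mod 1057: 782^1=782, 782^2=578, 782^4=72, 782^8=956, 782^16=688, 782^32=865, 782^64=926, 782^128=249, 782^256=695, 782^512=1033, 782^1024=576, 782^2048=935, 782^4096=86, 782^8192=1054, 782^16384=9, 782^32768=81, 782^65536=219; 782^125453 = 782^1 * 782^4 * 782^8 * 782^512 * 782^2048 * 782^8192 * 782^16384 * 782^32768 * 782^65536 = 808 (mod 1057); answer 808
Step 3: A2 = 808; m = 1; cross terms: (-28*-10 - 23*-25)=855, (23*1 - 34*-10)=363, (34*25 - 14*1)=836, (14*28 - -8*25)=592, (-8*-25 - -28*28)=984; twice the area = |3630| = 3630; area = 1815; answer 1815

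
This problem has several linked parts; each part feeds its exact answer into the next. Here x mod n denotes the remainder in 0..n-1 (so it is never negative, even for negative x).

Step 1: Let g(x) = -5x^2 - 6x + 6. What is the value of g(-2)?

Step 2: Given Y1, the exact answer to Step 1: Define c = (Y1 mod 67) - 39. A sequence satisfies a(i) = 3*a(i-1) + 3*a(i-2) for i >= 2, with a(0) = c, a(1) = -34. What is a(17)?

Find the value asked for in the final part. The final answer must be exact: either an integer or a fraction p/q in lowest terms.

Step 1: -5*(-2)^2 - 6*(-2)^1 + 6 = (-20) + (12) + (6) = -2; answer -2
Step 2: Y1 = -2; c = 26; a(2) = 3*(-34) + 3*(26) = -24; iterating: a(2)=-24, a(3)=-174, a(4)=-594, a(5)=-2304, a(6)=-8694, a(7)=-32994, a(8)=-125064, a(9)=-474174, a(10)=-1797714, a(11)=-6815664, a(12)=-25840134, a(13)=-97967394, a(14)=-371422584, a(15)=-1408169934, a(16)=-5338777554, a(17)=-20240842464; answer -20240842464

-20240842464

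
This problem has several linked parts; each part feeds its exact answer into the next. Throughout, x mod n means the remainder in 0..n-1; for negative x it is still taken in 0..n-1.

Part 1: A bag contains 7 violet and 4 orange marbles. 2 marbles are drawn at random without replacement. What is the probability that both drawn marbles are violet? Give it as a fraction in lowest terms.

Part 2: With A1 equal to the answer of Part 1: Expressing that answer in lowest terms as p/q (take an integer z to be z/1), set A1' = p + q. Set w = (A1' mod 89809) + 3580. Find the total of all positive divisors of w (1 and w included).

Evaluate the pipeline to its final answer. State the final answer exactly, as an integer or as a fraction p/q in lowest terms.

Part 1: total draws C(11,2) = 55; favorable C(7,2) = 21; P = 21/55; answer 21/55
Part 2: A1 = 21/55; threaded value p + q = 76; w = 3656; 3656 = 2^3 * 457; sigma = (1 + 2 + 4 + 8) * (1 + 457) = 15 * 458 = 6870; answer 6870

6870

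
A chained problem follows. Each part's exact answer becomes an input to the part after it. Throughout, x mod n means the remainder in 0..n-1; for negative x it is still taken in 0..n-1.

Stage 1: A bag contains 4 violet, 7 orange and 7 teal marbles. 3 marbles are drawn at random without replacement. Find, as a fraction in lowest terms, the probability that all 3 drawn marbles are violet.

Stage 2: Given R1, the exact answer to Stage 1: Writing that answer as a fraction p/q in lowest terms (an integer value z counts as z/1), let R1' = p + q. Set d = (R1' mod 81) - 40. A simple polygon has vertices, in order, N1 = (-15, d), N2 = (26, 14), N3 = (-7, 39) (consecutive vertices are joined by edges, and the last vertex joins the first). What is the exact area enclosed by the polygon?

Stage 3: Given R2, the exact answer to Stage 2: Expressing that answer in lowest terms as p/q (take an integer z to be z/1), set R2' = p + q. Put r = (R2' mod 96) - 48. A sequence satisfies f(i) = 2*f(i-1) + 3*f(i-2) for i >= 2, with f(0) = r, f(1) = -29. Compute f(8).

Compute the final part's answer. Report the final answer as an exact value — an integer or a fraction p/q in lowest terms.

Stage 1: total draws C(18,3) = 816; favorable C(4,3) = 4; P = 1/204; answer 1/204
Stage 2: R1 = 1/204; threaded value p + q = 205; d = 3; cross terms: (-15*14 - 26*3)=-288, (26*39 - -7*14)=1112, (-7*3 - -15*39)=564; twice the area = |1388| = 1388; area = 694; answer 694
Stage 3: R2 = 694; threaded value p + q = 695; r = -25; f(2) = 2*(-29) + 3*(-25) = -133; iterating: f(2)=-133, f(3)=-353, f(4)=-1105, f(5)=-3269, f(6)=-9853, f(7)=-29513, f(8)=-88585; answer -88585

-88585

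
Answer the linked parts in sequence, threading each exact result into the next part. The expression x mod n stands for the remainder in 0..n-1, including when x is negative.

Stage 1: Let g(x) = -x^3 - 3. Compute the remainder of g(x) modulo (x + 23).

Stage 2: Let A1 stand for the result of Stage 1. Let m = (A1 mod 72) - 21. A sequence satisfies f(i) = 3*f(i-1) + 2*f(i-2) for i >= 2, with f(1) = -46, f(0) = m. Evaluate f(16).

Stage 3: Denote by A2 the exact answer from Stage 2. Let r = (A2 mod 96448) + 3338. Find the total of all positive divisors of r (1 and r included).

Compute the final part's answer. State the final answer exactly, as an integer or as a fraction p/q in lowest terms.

133926

Stage 1: remainder = value at the root: -1*(-23)^3 - 3 = (12167) + (-3) = 12164; answer 12164
Stage 2: A1 = 12164; m = 47; f(2) = 3*(-46) + 2*(47) = -44; iterating: f(2)=-44, f(3)=-224, f(4)=-760, f(5)=-2728, f(6)=-9704, f(7)=-34568, f(8)=-123112, f(9)=-438472, f(10)=-1561640, f(11)=-5561864, f(12)=-19808872, f(13)=-70550344, f(14)=-251268776, f(15)=-894907016, f(16)=-3187258600; answer -3187258600
Stage 3: A2 = -3187258600; r = 61794; 61794 = 2 * 3^2 * 3433; sigma = (1 + 2) * (1 + 3 + 9) * (1 + 3433) = 3 * 13 * 3434 = 133926; answer 133926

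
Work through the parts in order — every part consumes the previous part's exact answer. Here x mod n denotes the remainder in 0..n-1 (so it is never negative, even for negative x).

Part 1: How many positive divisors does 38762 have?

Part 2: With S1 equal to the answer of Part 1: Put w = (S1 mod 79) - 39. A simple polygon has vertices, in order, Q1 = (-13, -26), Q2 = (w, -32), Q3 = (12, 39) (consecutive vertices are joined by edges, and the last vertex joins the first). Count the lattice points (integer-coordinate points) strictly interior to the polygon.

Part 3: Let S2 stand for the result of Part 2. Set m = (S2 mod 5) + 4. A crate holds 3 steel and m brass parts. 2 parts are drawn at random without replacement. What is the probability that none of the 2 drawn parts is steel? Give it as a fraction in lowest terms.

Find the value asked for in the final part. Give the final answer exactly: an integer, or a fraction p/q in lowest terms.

5/12

Part 1: 38762 = 2 * 19381; number of divisors = (1+1) * (1+1) = 4; answer 4
Part 2: S1 = 4; w = -35; cross terms: (-13*-32 - -35*-26)=-494, (-35*39 - 12*-32)=-981, (12*-26 - -13*39)=195; twice the area = |-1280| = 1280; area = 640; boundary points = 2 + 1 + 5 = 8; strictly interior points = area - boundary/2 + 1 = 637; answer 637
Part 3: S2 = 637; m = 6; total draws C(9,2) = 36; favorable C(6,2) = 15; P = 5/12; answer 5/12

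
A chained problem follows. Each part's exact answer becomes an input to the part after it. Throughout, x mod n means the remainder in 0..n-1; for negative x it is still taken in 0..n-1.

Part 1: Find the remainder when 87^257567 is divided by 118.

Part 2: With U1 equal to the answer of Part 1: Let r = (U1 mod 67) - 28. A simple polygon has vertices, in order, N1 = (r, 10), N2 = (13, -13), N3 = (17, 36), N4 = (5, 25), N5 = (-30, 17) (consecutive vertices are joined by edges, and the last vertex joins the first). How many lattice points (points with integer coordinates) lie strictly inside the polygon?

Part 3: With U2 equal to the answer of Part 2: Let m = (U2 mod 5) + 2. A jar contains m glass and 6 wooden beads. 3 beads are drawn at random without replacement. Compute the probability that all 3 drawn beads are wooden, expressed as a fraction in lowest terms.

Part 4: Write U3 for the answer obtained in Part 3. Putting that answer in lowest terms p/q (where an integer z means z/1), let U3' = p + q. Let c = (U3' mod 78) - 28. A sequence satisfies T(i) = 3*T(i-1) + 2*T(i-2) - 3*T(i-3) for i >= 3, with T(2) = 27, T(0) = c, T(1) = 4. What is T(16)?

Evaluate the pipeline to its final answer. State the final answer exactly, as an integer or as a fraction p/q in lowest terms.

Part 1: squarings mod 118: 87^1=87, 87^2=17, 87^4=53, 87^8=95, 87^16=57, 87^32=63, 87^64=75, 87^128=79, 87^256=105, 87^512=51, 87^1024=5, 87^2048=25, 87^4096=35, 87^8192=45, 87^16384=19, 87^32768=7, 87^65536=49, 87^131072=41; 87^257567 = 87^1 * 87^2 * 87^4 * 87^8 * 87^16 * 87^512 * 87^1024 * 87^2048 * 87^8192 * 87^16384 * 87^32768 * 87^65536 * 87^131072 = 25 (mod 118); answer 25
Part 2: U1 = 25; r = -3; cross terms: (-3*-13 - 13*10)=-91, (13*36 - 17*-13)=689, (17*25 - 5*36)=245, (5*17 - -30*25)=835, (-30*10 - -3*17)=-249; twice the area = |1429| = 1429; area = 1429/2; boundary points = 1 + 1 + 1 + 1 + 1 = 5; strictly interior points = area - boundary/2 + 1 = 713; answer 713
Part 3: U2 = 713; m = 5; total draws C(11,3) = 165; favorable C(6,3) = 20; P = 4/33; answer 4/33
Part 4: U3 = 4/33; threaded value p + q = 37; c = 9; T(3) = 3*(27) + 2*(4) - 3*(9) = 62; iterating: T(3)=62, T(4)=228, T(5)=727, T(6)=2451, T(7)=8123, T(8)=27090, T(9)=90163, T(10)=300300, T(11)=999956, T(12)=3329979, T(13)=11088949, T(14)=36926937, T(15)=122968772, T(16)=409493343; answer 409493343

409493343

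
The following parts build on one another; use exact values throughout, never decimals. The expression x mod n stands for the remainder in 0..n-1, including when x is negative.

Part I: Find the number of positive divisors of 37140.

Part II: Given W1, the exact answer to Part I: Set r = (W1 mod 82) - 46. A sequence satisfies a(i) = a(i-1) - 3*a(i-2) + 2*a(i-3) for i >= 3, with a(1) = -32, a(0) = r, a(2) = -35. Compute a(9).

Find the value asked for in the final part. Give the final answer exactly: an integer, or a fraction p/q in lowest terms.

Part I: 37140 = 2^2 * 3 * 5 * 619; number of divisors = (2+1) * (1+1) * (1+1) * (1+1) = 24; answer 24
Part II: W1 = 24; r = -22; a(3) = 1*(-35) - 3*(-32) + 2*(-22) = 17; iterating: a(3)=17, a(4)=58, a(5)=-63, a(6)=-203, a(7)=102, a(8)=585, a(9)=-127; answer -127

-127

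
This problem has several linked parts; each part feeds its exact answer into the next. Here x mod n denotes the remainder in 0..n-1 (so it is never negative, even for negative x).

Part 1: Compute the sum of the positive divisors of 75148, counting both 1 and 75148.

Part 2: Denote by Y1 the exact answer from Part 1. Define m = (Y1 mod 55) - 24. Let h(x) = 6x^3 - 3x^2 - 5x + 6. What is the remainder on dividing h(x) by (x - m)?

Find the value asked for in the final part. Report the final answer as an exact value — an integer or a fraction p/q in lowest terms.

Part 1: 75148 = 2^2 * 18787; sigma = (1 + 2 + 4) * (1 + 18787) = 7 * 18788 = 131516; answer 131516
Part 2: Y1 = 131516; m = -13; remainder = value at the root: 6*(-13)^3 - 3*(-13)^2 - 5*(-13)^1 + 6 = (-13182) + (-507) + (65) + (6) = -13618; answer -13618

-13618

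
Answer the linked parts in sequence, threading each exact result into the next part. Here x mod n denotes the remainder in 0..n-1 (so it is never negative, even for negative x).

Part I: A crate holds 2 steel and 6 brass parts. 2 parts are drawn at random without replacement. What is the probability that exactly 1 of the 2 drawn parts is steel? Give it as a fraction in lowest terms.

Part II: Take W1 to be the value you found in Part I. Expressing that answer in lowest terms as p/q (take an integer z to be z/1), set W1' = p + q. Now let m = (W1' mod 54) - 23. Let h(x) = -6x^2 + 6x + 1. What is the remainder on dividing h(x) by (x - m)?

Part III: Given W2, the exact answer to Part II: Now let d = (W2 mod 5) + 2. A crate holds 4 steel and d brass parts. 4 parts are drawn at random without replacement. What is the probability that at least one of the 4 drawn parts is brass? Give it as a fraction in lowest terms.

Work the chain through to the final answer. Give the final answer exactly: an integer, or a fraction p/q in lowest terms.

209/210

Part I: total draws C(8,2) = 28; favorable C(2,1)*C(6,1) = 12; P = 3/7; answer 3/7
Part II: W1 = 3/7; threaded value p + q = 10; m = -13; remainder = value at the root: -6*(-13)^2 + 6*(-13)^1 + 1 = (-1014) + (-78) + (1) = -1091; answer -1091
Part III: W2 = -1091; d = 6; total draws C(10,4) = 210; complement C(4,4) = 1; favorable 210 - 1 = 209; P = 209/210; answer 209/210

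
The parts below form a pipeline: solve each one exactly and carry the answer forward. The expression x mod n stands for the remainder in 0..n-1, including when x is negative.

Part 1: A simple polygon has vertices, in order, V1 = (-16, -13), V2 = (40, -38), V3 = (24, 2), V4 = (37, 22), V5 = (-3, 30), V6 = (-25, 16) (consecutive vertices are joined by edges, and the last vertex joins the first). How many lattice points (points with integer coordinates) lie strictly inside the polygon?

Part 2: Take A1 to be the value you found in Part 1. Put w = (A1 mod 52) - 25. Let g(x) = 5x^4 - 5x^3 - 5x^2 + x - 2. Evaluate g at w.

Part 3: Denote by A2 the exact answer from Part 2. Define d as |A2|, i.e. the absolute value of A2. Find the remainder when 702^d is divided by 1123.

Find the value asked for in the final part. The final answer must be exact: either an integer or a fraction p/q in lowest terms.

Part 1: cross terms: (-16*-38 - 40*-13)=1128, (40*2 - 24*-38)=992, (24*22 - 37*2)=454, (37*30 - -3*22)=1176, (-3*16 - -25*30)=702, (-25*-13 - -16*16)=581; twice the area = |5033| = 5033; area = 5033/2; boundary points = 1 + 8 + 1 + 8 + 2 + 1 = 21; strictly interior points = area - boundary/2 + 1 = 2507; answer 2507
Part 2: A1 = 2507; w = -14; 5*(-14)^4 - 5*(-14)^3 - 5*(-14)^2 + 1*(-14)^1 - 2 = (192080) + (13720) + (-980) + (-14) + (-2) = 204804; answer 204804
Part 3: A2 = 204804; d = 204804; squarings mod 1123: 702^1=702, 702^2=930, 702^4=190, 702^8=164, 702^16=1067, 702^32=890, 702^64=385, 702^128=1112, 702^256=121, 702^512=42, 702^1024=641, 702^2048=986, 702^4096=801, 702^8192=368, 702^16384=664, 702^32768=680, 702^65536=847, 702^131072=935; 702^204804 = 702^4 * 702^8192 * 702^65536 * 702^131072 = 240 (mod 1123); answer 240

240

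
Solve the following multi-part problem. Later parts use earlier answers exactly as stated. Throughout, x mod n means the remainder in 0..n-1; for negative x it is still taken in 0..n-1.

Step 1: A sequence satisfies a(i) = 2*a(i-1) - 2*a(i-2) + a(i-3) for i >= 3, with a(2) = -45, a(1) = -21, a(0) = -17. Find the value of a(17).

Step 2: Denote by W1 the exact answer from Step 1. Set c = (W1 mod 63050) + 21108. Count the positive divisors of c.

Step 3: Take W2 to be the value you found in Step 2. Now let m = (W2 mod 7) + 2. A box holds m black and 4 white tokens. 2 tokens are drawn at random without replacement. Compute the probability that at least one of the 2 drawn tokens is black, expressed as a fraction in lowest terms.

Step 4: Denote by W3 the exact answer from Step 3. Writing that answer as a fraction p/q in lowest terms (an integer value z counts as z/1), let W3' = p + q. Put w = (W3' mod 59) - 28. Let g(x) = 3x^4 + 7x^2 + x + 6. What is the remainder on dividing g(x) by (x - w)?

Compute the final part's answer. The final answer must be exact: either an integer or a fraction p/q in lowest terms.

309

Step 1: a(3) = 2*(-45) - 2*(-21) + 1*(-17) = -65; iterating: a(3)=-65, a(4)=-61, a(5)=-37, a(6)=-17, a(7)=-21, a(8)=-45, a(9)=-65, a(10)=-61, a(11)=-37, a(12)=-17, a(13)=-21, a(14)=-45, a(15)=-65, a(16)=-61, a(17)=-37; answer -37
Step 2: W1 = -37; c = 84121; 84121 is prime, so its only divisors are 1 and 84121; count = 2; answer 2
Step 3: W2 = 2; m = 4; total draws C(8,2) = 28; complement C(4,2) = 6; favorable 28 - 6 = 22; P = 11/14; answer 11/14
Step 4: W3 = 11/14; threaded value p + q = 25; w = -3; remainder = value at the root: 3*(-3)^4 + 7*(-3)^2 + 1*(-3)^1 + 6 = (243) + (63) + (-3) + (6) = 309; answer 309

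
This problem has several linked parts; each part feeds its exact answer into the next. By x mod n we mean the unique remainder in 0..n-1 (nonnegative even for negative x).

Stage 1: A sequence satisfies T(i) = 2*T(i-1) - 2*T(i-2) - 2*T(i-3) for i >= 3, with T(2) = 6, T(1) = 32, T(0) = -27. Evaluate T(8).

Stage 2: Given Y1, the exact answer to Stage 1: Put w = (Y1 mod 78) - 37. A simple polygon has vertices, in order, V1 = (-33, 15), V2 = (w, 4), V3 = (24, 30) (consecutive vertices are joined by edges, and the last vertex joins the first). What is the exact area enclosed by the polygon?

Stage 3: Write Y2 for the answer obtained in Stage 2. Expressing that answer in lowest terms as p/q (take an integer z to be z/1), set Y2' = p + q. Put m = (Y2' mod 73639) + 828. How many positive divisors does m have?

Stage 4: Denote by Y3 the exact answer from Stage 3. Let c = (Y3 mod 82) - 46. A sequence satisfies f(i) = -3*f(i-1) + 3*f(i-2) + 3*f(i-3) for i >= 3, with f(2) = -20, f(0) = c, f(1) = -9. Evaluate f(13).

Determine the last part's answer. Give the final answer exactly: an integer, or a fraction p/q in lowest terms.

Stage 1: T(3) = 2*(6) - 2*(32) - 2*(-27) = 2; iterating: T(3)=2, T(4)=-72, T(5)=-160, T(6)=-180, T(7)=104, T(8)=888; answer 888
Stage 2: Y1 = 888; w = -7; cross terms: (-33*4 - -7*15)=-27, (-7*30 - 24*4)=-306, (24*15 - -33*30)=1350; twice the area = |1017| = 1017; area = 1017/2; answer 1017/2
Stage 3: Y2 = 1017/2; threaded value p + q = 1019; m = 1847; 1847 is prime, so its only divisors are 1 and 1847; count = 2; answer 2
Stage 4: Y3 = 2; c = -44; f(3) = -3*(-20) + 3*(-9) + 3*(-44) = -99; iterating: f(3)=-99, f(4)=210, f(5)=-987, f(6)=3294, f(7)=-12213, f(8)=43560, f(9)=-157437, f(10)=566352, f(11)=-2040687, f(12)=7348806, f(13)=-26469423; answer -26469423

-26469423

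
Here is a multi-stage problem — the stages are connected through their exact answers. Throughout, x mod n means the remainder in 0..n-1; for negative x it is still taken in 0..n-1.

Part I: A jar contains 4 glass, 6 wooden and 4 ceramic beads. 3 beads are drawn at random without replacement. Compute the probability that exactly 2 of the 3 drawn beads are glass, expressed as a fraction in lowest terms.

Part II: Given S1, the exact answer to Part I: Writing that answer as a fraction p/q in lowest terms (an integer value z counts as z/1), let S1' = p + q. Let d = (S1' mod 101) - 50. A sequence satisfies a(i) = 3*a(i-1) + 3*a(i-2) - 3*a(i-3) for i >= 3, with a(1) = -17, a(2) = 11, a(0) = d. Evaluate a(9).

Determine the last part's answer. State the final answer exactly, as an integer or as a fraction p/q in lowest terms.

272727

Part I: total draws C(14,3) = 364; favorable C(4,2)*C(10,1) = 60; P = 15/91; answer 15/91
Part II: S1 = 15/91; threaded value p + q = 106; d = -45; a(3) = 3*(11) + 3*(-17) - 3*(-45) = 117; iterating: a(3)=117, a(4)=435, a(5)=1623, a(6)=5823, a(7)=21033, a(8)=75699, a(9)=272727; answer 272727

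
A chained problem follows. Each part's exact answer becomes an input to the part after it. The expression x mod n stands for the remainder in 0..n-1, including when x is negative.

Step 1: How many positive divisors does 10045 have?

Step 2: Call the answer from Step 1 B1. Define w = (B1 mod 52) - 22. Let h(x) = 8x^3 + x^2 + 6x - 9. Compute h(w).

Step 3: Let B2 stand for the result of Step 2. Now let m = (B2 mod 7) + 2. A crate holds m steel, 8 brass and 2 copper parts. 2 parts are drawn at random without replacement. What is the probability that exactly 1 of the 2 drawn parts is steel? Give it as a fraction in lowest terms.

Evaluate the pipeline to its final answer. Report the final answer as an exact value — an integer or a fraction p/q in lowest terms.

Step 1: 10045 = 5 * 7^2 * 41; number of divisors = (1+1) * (2+1) * (1+1) = 12; answer 12
Step 2: B1 = 12; w = -10; 8*(-10)^3 + 1*(-10)^2 + 6*(-10)^1 - 9 = (-8000) + (100) + (-60) + (-9) = -7969; answer -7969
Step 3: B2 = -7969; m = 6; total draws C(16,2) = 120; favorable C(6,1)*C(10,1) = 60; P = 1/2; answer 1/2

1/2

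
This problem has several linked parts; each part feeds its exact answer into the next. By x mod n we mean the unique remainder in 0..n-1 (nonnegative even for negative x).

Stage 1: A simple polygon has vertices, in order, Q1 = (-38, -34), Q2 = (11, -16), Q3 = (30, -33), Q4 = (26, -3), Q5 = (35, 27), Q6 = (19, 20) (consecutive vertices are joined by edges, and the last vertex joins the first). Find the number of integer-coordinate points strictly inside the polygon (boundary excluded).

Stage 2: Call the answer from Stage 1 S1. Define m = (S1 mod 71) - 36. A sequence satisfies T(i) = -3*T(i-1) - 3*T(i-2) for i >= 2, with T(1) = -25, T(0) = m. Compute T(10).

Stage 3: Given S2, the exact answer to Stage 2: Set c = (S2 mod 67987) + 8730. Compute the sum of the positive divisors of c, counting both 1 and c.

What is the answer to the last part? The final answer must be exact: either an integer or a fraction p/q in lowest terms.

Stage 1: cross terms: (-38*-16 - 11*-34)=982, (11*-33 - 30*-16)=117, (30*-3 - 26*-33)=768, (26*27 - 35*-3)=807, (35*20 - 19*27)=187, (19*-34 - -38*20)=114; twice the area = |2975| = 2975; area = 2975/2; boundary points = 1 + 1 + 2 + 3 + 1 + 3 = 11; strictly interior points = area - boundary/2 + 1 = 1483; answer 1483
Stage 2: S1 = 1483; m = 27; T(2) = -3*(-25) - 3*(27) = -6; iterating: T(2)=-6, T(3)=93, T(4)=-261, T(5)=504, T(6)=-729, T(7)=675, T(8)=162, T(9)=-2511, T(10)=7047; answer 7047
Stage 3: S2 = 7047; c = 15777; 15777 = 3^2 * 1753; sigma = (1 + 3 + 9) * (1 + 1753) = 13 * 1754 = 22802; answer 22802

22802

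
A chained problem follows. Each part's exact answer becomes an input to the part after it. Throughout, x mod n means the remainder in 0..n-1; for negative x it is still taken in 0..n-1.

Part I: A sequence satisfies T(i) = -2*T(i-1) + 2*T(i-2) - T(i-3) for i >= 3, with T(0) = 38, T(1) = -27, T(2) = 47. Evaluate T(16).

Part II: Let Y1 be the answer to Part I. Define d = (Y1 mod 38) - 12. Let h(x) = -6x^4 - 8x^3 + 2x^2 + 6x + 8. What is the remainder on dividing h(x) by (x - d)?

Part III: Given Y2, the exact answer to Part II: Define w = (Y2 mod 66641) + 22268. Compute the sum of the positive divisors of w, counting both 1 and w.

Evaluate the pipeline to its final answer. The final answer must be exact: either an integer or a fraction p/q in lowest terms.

84248

Part I: T(3) = -2*(47) + 2*(-27) - 1*(38) = -186; iterating: T(3)=-186, T(4)=493, T(5)=-1405, T(6)=3982, T(7)=-11267, T(8)=31903, T(9)=-90322, T(10)=255717, T(11)=-723981, T(12)=2049718, T(13)=-5803115, T(14)=16429647, T(15)=-46515242, T(16)=131692893; answer 131692893
Part II: Y1 = 131692893; d = 5; remainder = value at the root: -6*(5)^4 - 8*(5)^3 + 2*(5)^2 + 6*(5)^1 + 8 = (-3750) + (-1000) + (50) + (30) + (8) = -4662; answer -4662
Part III: Y2 = -4662; w = 84247; 84247 is prime, so its only divisors are 1 and 84247; sigma = 1 + 84247 = 84248; answer 84248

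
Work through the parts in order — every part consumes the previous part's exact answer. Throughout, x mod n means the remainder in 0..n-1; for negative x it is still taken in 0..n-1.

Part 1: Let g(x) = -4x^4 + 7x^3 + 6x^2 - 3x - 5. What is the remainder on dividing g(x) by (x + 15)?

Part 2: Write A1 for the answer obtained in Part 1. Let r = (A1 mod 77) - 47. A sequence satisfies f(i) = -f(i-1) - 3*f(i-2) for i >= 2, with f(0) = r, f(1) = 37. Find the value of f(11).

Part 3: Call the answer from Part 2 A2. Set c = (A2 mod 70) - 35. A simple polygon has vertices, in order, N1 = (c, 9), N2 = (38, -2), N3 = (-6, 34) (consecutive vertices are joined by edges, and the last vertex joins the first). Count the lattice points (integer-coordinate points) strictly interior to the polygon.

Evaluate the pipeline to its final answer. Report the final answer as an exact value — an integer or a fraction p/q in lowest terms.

Part 1: remainder = value at the root: -4*(-15)^4 + 7*(-15)^3 + 6*(-15)^2 - 3*(-15)^1 - 5 = (-202500) + (-23625) + (1350) + (45) + (-5) = -224735; answer -224735
Part 2: A1 = -224735; r = -19; f(2) = -1*(37) - 3*(-19) = 20; iterating: f(2)=20, f(3)=-131, f(4)=71, f(5)=322, f(6)=-535, f(7)=-431, f(8)=2036, f(9)=-743, f(10)=-5365, f(11)=7594; answer 7594
Part 3: A2 = 7594; c = -1; cross terms: (-1*-2 - 38*9)=-340, (38*34 - -6*-2)=1280, (-6*9 - -1*34)=-20; twice the area = |920| = 920; area = 460; boundary points = 1 + 4 + 5 = 10; strictly interior points = area - boundary/2 + 1 = 456; answer 456

456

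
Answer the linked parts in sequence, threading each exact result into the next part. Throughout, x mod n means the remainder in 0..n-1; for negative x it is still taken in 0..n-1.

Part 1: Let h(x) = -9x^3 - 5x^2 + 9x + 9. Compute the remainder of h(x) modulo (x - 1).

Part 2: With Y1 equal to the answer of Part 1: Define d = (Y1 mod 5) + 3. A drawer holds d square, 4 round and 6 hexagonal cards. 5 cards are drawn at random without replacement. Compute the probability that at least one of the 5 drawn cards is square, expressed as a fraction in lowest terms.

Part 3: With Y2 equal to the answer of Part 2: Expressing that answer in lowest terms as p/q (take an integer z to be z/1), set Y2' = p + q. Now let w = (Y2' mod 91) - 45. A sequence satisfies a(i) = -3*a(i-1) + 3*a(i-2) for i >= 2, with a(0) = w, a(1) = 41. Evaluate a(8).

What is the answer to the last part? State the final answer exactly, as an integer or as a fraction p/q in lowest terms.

Part 1: remainder = value at the root: -9*(1)^3 - 5*(1)^2 + 9*(1)^1 + 9 = (-9) + (-5) + (9) + (9) = 4; answer 4
Part 2: Y1 = 4; d = 7; total draws C(17,5) = 6188; complement C(10,5) = 252; favorable 6188 - 252 = 5936; P = 212/221; answer 212/221
Part 3: Y2 = 212/221; threaded value p + q = 433; w = 24; a(2) = -3*(41) + 3*(24) = -51; iterating: a(2)=-51, a(3)=276, a(4)=-981, a(5)=3771, a(6)=-14256, a(7)=54081, a(8)=-205011; answer -205011

-205011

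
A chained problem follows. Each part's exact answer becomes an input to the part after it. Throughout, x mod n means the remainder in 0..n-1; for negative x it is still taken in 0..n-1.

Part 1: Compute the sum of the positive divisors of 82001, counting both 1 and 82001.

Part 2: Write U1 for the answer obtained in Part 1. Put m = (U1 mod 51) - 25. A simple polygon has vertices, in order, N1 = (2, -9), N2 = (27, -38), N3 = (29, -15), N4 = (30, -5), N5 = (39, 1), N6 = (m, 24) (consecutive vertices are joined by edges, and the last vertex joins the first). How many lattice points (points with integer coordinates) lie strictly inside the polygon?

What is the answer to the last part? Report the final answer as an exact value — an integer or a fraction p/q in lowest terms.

Part 1: 82001 = 43 * 1907; sigma = (1 + 43) * (1 + 1907) = 44 * 1908 = 83952; answer 83952
Part 2: U1 = 83952; m = -19; cross terms: (2*-38 - 27*-9)=167, (27*-15 - 29*-38)=697, (29*-5 - 30*-15)=305, (30*1 - 39*-5)=225, (39*24 - -19*1)=955, (-19*-9 - 2*24)=123; twice the area = |2472| = 2472; area = 1236; boundary points = 1 + 1 + 1 + 3 + 1 + 3 = 10; strictly interior points = area - boundary/2 + 1 = 1232; answer 1232

1232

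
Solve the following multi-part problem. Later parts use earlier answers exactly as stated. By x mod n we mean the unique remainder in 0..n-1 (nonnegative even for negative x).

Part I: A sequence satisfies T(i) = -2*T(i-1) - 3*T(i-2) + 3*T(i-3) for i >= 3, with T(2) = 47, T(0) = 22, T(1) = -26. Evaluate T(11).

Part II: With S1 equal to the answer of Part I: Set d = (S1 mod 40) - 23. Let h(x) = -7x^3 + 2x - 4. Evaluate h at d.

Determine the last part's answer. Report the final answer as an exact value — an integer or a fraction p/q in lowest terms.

Part I: T(3) = -2*(47) - 3*(-26) + 3*(22) = 50; iterating: T(3)=50, T(4)=-319, T(5)=629, T(6)=-151, T(7)=-2542, T(8)=7424, T(9)=-7675, T(10)=-14548, T(11)=74393; answer 74393
Part II: S1 = 74393; d = 10; -7*(10)^3 + 2*(10)^1 - 4 = (-7000) + (20) + (-4) = -6984; answer -6984

-6984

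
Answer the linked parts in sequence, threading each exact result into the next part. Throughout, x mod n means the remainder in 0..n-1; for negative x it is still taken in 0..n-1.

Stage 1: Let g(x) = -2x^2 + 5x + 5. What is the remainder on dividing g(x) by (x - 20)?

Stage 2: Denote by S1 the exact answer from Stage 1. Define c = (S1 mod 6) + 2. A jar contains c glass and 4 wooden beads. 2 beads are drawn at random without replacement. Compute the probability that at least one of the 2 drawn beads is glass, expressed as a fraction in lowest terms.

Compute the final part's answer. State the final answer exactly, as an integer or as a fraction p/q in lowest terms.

5/7

Stage 1: remainder = value at the root: -2*(20)^2 + 5*(20)^1 + 5 = (-800) + (100) + (5) = -695; answer -695
Stage 2: S1 = -695; c = 3; total draws C(7,2) = 21; complement C(4,2) = 6; favorable 21 - 6 = 15; P = 5/7; answer 5/7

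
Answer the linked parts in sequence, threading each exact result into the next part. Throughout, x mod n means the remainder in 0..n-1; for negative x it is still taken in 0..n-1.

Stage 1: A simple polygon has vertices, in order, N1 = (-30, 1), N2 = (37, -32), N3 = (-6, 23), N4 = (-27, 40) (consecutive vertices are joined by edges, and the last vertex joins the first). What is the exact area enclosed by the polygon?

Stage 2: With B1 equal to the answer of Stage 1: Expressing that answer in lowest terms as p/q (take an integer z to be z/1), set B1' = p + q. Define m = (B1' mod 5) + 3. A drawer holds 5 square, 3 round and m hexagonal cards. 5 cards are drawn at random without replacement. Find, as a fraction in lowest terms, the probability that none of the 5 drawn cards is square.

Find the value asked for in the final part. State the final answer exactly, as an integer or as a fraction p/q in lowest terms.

12/143

Stage 1: cross terms: (-30*-32 - 37*1)=923, (37*23 - -6*-32)=659, (-6*40 - -27*23)=381, (-27*1 - -30*40)=1173; twice the area = |3136| = 3136; area = 1568; answer 1568
Stage 2: B1 = 1568; threaded value p + q = 1569; m = 7; total draws C(15,5) = 3003; favorable C(10,5) = 252; P = 12/143; answer 12/143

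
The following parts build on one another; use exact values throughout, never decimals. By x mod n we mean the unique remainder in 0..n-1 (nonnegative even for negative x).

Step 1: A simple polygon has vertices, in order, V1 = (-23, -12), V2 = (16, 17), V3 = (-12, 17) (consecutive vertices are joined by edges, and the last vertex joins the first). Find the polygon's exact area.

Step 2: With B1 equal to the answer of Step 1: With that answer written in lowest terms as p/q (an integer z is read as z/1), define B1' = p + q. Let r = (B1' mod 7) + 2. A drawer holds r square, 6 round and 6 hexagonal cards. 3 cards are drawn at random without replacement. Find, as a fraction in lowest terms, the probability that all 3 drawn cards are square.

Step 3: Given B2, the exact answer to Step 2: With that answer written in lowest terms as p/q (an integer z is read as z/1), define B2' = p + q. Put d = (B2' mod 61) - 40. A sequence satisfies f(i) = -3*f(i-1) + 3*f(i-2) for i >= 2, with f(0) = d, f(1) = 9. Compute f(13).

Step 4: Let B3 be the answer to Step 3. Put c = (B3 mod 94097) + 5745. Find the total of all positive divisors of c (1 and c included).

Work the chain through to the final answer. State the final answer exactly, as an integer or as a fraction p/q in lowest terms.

Step 1: cross terms: (-23*17 - 16*-12)=-199, (16*17 - -12*17)=476, (-12*-12 - -23*17)=535; twice the area = |812| = 812; area = 406; answer 406
Step 2: B1 = 406; threaded value p + q = 407; r = 3; total draws C(15,3) = 455; favorable C(3,3) = 1; P = 1/455; answer 1/455
Step 3: B2 = 1/455; threaded value p + q = 456; d = -11; f(2) = -3*(9) + 3*(-11) = -60; iterating: f(2)=-60, f(3)=207, f(4)=-801, f(5)=3024, f(6)=-11475, f(7)=43497, f(8)=-164916, f(9)=625239, f(10)=-2370465, f(11)=8987112, f(12)=-34072731, f(13)=129179529; answer 129179529
Step 4: B3 = 129179529; c = 84190; 84190 = 2 * 5 * 8419; sigma = (1 + 2) * (1 + 5) * (1 + 8419) = 3 * 6 * 8420 = 151560; answer 151560

151560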